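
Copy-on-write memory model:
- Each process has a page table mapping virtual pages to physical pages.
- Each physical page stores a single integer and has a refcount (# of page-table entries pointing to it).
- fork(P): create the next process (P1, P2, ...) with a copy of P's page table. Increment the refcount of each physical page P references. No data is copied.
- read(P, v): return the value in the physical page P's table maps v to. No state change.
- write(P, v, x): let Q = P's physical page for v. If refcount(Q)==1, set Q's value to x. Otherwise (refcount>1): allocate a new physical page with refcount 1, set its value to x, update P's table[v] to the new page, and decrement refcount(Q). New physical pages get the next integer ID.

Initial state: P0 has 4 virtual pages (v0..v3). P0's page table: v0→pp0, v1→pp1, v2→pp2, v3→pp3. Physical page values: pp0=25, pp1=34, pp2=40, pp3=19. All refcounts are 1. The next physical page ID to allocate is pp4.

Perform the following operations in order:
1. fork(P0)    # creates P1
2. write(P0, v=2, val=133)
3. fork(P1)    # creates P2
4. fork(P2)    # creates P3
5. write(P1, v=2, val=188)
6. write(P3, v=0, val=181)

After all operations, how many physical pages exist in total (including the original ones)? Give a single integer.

Op 1: fork(P0) -> P1. 4 ppages; refcounts: pp0:2 pp1:2 pp2:2 pp3:2
Op 2: write(P0, v2, 133). refcount(pp2)=2>1 -> COPY to pp4. 5 ppages; refcounts: pp0:2 pp1:2 pp2:1 pp3:2 pp4:1
Op 3: fork(P1) -> P2. 5 ppages; refcounts: pp0:3 pp1:3 pp2:2 pp3:3 pp4:1
Op 4: fork(P2) -> P3. 5 ppages; refcounts: pp0:4 pp1:4 pp2:3 pp3:4 pp4:1
Op 5: write(P1, v2, 188). refcount(pp2)=3>1 -> COPY to pp5. 6 ppages; refcounts: pp0:4 pp1:4 pp2:2 pp3:4 pp4:1 pp5:1
Op 6: write(P3, v0, 181). refcount(pp0)=4>1 -> COPY to pp6. 7 ppages; refcounts: pp0:3 pp1:4 pp2:2 pp3:4 pp4:1 pp5:1 pp6:1

Answer: 7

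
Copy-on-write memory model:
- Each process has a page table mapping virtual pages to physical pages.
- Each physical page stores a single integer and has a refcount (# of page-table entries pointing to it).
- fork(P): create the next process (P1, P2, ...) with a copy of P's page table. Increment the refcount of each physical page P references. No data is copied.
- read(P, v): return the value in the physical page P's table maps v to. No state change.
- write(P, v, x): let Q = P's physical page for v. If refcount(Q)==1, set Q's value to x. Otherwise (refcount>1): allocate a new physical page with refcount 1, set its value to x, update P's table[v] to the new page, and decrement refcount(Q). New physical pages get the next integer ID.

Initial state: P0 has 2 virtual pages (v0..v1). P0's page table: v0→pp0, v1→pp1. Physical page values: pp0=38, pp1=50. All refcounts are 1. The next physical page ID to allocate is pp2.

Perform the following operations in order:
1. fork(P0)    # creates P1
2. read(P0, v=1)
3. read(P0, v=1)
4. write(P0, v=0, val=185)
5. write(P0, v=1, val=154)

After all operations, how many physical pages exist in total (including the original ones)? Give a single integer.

Answer: 4

Derivation:
Op 1: fork(P0) -> P1. 2 ppages; refcounts: pp0:2 pp1:2
Op 2: read(P0, v1) -> 50. No state change.
Op 3: read(P0, v1) -> 50. No state change.
Op 4: write(P0, v0, 185). refcount(pp0)=2>1 -> COPY to pp2. 3 ppages; refcounts: pp0:1 pp1:2 pp2:1
Op 5: write(P0, v1, 154). refcount(pp1)=2>1 -> COPY to pp3. 4 ppages; refcounts: pp0:1 pp1:1 pp2:1 pp3:1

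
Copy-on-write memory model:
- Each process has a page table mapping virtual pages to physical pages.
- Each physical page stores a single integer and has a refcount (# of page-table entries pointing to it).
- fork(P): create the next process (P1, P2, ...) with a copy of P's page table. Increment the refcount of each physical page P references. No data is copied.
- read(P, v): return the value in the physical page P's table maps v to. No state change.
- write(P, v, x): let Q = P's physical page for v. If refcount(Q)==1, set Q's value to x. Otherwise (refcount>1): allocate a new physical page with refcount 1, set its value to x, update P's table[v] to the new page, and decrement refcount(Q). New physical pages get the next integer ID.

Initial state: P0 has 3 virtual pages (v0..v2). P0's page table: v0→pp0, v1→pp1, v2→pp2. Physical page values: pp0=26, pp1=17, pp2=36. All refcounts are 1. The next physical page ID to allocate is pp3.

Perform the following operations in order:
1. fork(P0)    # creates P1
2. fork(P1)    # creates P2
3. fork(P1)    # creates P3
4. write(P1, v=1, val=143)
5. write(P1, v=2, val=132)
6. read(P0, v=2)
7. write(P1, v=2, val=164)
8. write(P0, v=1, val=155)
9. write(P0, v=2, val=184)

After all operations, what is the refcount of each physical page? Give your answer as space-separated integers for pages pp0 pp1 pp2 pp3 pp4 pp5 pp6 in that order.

Answer: 4 2 2 1 1 1 1

Derivation:
Op 1: fork(P0) -> P1. 3 ppages; refcounts: pp0:2 pp1:2 pp2:2
Op 2: fork(P1) -> P2. 3 ppages; refcounts: pp0:3 pp1:3 pp2:3
Op 3: fork(P1) -> P3. 3 ppages; refcounts: pp0:4 pp1:4 pp2:4
Op 4: write(P1, v1, 143). refcount(pp1)=4>1 -> COPY to pp3. 4 ppages; refcounts: pp0:4 pp1:3 pp2:4 pp3:1
Op 5: write(P1, v2, 132). refcount(pp2)=4>1 -> COPY to pp4. 5 ppages; refcounts: pp0:4 pp1:3 pp2:3 pp3:1 pp4:1
Op 6: read(P0, v2) -> 36. No state change.
Op 7: write(P1, v2, 164). refcount(pp4)=1 -> write in place. 5 ppages; refcounts: pp0:4 pp1:3 pp2:3 pp3:1 pp4:1
Op 8: write(P0, v1, 155). refcount(pp1)=3>1 -> COPY to pp5. 6 ppages; refcounts: pp0:4 pp1:2 pp2:3 pp3:1 pp4:1 pp5:1
Op 9: write(P0, v2, 184). refcount(pp2)=3>1 -> COPY to pp6. 7 ppages; refcounts: pp0:4 pp1:2 pp2:2 pp3:1 pp4:1 pp5:1 pp6:1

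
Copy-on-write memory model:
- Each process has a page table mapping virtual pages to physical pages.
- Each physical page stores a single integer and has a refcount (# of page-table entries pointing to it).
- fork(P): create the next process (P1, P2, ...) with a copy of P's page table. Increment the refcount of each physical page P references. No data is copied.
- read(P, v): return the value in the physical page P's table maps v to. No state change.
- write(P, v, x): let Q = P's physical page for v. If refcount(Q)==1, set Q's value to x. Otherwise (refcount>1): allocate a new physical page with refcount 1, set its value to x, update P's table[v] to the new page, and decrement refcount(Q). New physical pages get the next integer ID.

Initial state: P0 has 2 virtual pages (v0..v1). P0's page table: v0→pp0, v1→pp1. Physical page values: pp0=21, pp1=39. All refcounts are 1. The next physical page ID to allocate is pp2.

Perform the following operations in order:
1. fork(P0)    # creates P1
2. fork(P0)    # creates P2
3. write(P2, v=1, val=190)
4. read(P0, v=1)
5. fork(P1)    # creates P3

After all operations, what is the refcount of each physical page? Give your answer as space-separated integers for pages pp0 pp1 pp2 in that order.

Answer: 4 3 1

Derivation:
Op 1: fork(P0) -> P1. 2 ppages; refcounts: pp0:2 pp1:2
Op 2: fork(P0) -> P2. 2 ppages; refcounts: pp0:3 pp1:3
Op 3: write(P2, v1, 190). refcount(pp1)=3>1 -> COPY to pp2. 3 ppages; refcounts: pp0:3 pp1:2 pp2:1
Op 4: read(P0, v1) -> 39. No state change.
Op 5: fork(P1) -> P3. 3 ppages; refcounts: pp0:4 pp1:3 pp2:1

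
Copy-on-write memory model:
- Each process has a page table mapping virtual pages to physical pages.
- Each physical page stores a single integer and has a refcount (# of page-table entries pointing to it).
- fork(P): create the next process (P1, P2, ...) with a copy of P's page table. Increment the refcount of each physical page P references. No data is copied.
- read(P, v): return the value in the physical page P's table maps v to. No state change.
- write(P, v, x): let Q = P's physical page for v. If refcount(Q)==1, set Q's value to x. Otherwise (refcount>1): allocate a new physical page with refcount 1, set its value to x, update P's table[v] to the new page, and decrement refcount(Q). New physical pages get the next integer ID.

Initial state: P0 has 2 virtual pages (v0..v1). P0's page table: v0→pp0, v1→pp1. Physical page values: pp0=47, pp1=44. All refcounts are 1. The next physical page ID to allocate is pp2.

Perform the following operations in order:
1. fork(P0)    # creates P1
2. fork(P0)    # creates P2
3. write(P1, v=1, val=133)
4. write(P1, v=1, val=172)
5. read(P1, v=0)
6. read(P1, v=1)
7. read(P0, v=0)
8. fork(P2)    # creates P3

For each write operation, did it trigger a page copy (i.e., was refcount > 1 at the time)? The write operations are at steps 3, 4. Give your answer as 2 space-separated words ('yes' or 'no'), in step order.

Op 1: fork(P0) -> P1. 2 ppages; refcounts: pp0:2 pp1:2
Op 2: fork(P0) -> P2. 2 ppages; refcounts: pp0:3 pp1:3
Op 3: write(P1, v1, 133). refcount(pp1)=3>1 -> COPY to pp2. 3 ppages; refcounts: pp0:3 pp1:2 pp2:1
Op 4: write(P1, v1, 172). refcount(pp2)=1 -> write in place. 3 ppages; refcounts: pp0:3 pp1:2 pp2:1
Op 5: read(P1, v0) -> 47. No state change.
Op 6: read(P1, v1) -> 172. No state change.
Op 7: read(P0, v0) -> 47. No state change.
Op 8: fork(P2) -> P3. 3 ppages; refcounts: pp0:4 pp1:3 pp2:1

yes no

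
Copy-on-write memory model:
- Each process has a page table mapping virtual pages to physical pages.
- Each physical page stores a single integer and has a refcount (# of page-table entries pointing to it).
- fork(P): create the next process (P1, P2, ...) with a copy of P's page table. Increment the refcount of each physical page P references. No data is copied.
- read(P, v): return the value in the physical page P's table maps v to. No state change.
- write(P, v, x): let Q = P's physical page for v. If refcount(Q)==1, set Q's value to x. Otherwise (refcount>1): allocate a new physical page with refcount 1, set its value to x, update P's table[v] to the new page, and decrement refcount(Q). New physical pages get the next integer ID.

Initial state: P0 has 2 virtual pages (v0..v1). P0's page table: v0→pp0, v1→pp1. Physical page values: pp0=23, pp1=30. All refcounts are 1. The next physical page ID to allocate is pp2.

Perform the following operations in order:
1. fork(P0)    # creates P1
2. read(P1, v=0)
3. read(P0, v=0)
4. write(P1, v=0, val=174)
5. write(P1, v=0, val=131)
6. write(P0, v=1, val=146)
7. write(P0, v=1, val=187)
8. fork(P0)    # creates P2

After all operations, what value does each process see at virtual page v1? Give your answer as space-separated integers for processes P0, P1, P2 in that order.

Op 1: fork(P0) -> P1. 2 ppages; refcounts: pp0:2 pp1:2
Op 2: read(P1, v0) -> 23. No state change.
Op 3: read(P0, v0) -> 23. No state change.
Op 4: write(P1, v0, 174). refcount(pp0)=2>1 -> COPY to pp2. 3 ppages; refcounts: pp0:1 pp1:2 pp2:1
Op 5: write(P1, v0, 131). refcount(pp2)=1 -> write in place. 3 ppages; refcounts: pp0:1 pp1:2 pp2:1
Op 6: write(P0, v1, 146). refcount(pp1)=2>1 -> COPY to pp3. 4 ppages; refcounts: pp0:1 pp1:1 pp2:1 pp3:1
Op 7: write(P0, v1, 187). refcount(pp3)=1 -> write in place. 4 ppages; refcounts: pp0:1 pp1:1 pp2:1 pp3:1
Op 8: fork(P0) -> P2. 4 ppages; refcounts: pp0:2 pp1:1 pp2:1 pp3:2
P0: v1 -> pp3 = 187
P1: v1 -> pp1 = 30
P2: v1 -> pp3 = 187

Answer: 187 30 187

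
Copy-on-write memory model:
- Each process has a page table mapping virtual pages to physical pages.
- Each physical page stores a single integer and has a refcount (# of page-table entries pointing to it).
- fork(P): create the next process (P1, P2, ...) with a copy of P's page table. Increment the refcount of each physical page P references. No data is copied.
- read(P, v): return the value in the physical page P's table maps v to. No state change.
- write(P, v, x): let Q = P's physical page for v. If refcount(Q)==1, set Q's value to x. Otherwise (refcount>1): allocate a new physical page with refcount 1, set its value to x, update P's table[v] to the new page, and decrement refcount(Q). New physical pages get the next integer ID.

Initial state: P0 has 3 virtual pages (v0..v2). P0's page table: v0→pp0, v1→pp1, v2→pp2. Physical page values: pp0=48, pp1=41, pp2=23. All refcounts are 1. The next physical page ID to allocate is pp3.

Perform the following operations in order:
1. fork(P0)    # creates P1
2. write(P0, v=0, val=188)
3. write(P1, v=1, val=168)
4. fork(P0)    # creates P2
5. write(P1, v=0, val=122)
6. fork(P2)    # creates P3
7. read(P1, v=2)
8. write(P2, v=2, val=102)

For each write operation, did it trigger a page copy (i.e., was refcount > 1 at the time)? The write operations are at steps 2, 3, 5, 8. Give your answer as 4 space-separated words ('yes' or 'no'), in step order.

Op 1: fork(P0) -> P1. 3 ppages; refcounts: pp0:2 pp1:2 pp2:2
Op 2: write(P0, v0, 188). refcount(pp0)=2>1 -> COPY to pp3. 4 ppages; refcounts: pp0:1 pp1:2 pp2:2 pp3:1
Op 3: write(P1, v1, 168). refcount(pp1)=2>1 -> COPY to pp4. 5 ppages; refcounts: pp0:1 pp1:1 pp2:2 pp3:1 pp4:1
Op 4: fork(P0) -> P2. 5 ppages; refcounts: pp0:1 pp1:2 pp2:3 pp3:2 pp4:1
Op 5: write(P1, v0, 122). refcount(pp0)=1 -> write in place. 5 ppages; refcounts: pp0:1 pp1:2 pp2:3 pp3:2 pp4:1
Op 6: fork(P2) -> P3. 5 ppages; refcounts: pp0:1 pp1:3 pp2:4 pp3:3 pp4:1
Op 7: read(P1, v2) -> 23. No state change.
Op 8: write(P2, v2, 102). refcount(pp2)=4>1 -> COPY to pp5. 6 ppages; refcounts: pp0:1 pp1:3 pp2:3 pp3:3 pp4:1 pp5:1

yes yes no yes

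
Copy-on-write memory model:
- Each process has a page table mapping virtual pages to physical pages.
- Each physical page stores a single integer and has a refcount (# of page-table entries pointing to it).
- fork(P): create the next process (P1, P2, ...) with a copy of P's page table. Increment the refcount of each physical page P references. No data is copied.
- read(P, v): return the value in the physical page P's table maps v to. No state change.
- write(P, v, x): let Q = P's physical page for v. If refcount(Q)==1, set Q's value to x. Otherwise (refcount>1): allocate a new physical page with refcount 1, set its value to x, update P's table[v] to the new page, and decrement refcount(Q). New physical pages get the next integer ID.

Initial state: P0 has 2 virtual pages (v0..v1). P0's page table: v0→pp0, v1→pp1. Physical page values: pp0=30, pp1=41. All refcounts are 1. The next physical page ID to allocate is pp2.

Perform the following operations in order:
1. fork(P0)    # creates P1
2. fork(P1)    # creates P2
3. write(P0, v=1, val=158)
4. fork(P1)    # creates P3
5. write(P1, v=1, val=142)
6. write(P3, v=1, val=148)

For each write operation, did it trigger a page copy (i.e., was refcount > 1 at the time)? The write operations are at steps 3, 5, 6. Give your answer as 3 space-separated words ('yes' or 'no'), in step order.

Op 1: fork(P0) -> P1. 2 ppages; refcounts: pp0:2 pp1:2
Op 2: fork(P1) -> P2. 2 ppages; refcounts: pp0:3 pp1:3
Op 3: write(P0, v1, 158). refcount(pp1)=3>1 -> COPY to pp2. 3 ppages; refcounts: pp0:3 pp1:2 pp2:1
Op 4: fork(P1) -> P3. 3 ppages; refcounts: pp0:4 pp1:3 pp2:1
Op 5: write(P1, v1, 142). refcount(pp1)=3>1 -> COPY to pp3. 4 ppages; refcounts: pp0:4 pp1:2 pp2:1 pp3:1
Op 6: write(P3, v1, 148). refcount(pp1)=2>1 -> COPY to pp4. 5 ppages; refcounts: pp0:4 pp1:1 pp2:1 pp3:1 pp4:1

yes yes yes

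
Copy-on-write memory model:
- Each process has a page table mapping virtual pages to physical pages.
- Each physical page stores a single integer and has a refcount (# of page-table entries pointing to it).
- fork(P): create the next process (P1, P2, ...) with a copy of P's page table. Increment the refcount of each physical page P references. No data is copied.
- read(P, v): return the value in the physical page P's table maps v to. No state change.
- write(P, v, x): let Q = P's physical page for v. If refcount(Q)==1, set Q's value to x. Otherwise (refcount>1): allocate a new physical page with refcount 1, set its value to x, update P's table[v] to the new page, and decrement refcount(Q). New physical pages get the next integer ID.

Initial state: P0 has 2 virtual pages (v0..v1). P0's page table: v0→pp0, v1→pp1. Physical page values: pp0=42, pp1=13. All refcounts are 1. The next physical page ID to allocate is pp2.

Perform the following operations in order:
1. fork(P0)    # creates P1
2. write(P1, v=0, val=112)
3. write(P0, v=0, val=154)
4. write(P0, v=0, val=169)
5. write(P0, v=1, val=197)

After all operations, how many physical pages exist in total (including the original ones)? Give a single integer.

Answer: 4

Derivation:
Op 1: fork(P0) -> P1. 2 ppages; refcounts: pp0:2 pp1:2
Op 2: write(P1, v0, 112). refcount(pp0)=2>1 -> COPY to pp2. 3 ppages; refcounts: pp0:1 pp1:2 pp2:1
Op 3: write(P0, v0, 154). refcount(pp0)=1 -> write in place. 3 ppages; refcounts: pp0:1 pp1:2 pp2:1
Op 4: write(P0, v0, 169). refcount(pp0)=1 -> write in place. 3 ppages; refcounts: pp0:1 pp1:2 pp2:1
Op 5: write(P0, v1, 197). refcount(pp1)=2>1 -> COPY to pp3. 4 ppages; refcounts: pp0:1 pp1:1 pp2:1 pp3:1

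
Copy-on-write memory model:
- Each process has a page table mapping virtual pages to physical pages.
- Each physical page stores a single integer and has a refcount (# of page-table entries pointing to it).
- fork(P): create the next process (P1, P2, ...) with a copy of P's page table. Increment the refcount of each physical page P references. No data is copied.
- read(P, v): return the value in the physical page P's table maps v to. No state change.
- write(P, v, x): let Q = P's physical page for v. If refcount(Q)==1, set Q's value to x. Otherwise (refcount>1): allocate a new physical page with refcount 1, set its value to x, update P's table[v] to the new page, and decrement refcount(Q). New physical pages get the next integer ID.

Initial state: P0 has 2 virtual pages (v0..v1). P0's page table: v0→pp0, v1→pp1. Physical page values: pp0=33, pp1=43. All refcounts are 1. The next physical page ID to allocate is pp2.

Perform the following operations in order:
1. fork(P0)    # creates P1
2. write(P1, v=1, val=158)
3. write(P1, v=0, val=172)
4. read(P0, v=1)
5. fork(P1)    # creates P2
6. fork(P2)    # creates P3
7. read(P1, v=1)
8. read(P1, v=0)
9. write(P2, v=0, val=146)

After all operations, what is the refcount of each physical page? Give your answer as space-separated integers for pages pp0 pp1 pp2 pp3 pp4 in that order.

Op 1: fork(P0) -> P1. 2 ppages; refcounts: pp0:2 pp1:2
Op 2: write(P1, v1, 158). refcount(pp1)=2>1 -> COPY to pp2. 3 ppages; refcounts: pp0:2 pp1:1 pp2:1
Op 3: write(P1, v0, 172). refcount(pp0)=2>1 -> COPY to pp3. 4 ppages; refcounts: pp0:1 pp1:1 pp2:1 pp3:1
Op 4: read(P0, v1) -> 43. No state change.
Op 5: fork(P1) -> P2. 4 ppages; refcounts: pp0:1 pp1:1 pp2:2 pp3:2
Op 6: fork(P2) -> P3. 4 ppages; refcounts: pp0:1 pp1:1 pp2:3 pp3:3
Op 7: read(P1, v1) -> 158. No state change.
Op 8: read(P1, v0) -> 172. No state change.
Op 9: write(P2, v0, 146). refcount(pp3)=3>1 -> COPY to pp4. 5 ppages; refcounts: pp0:1 pp1:1 pp2:3 pp3:2 pp4:1

Answer: 1 1 3 2 1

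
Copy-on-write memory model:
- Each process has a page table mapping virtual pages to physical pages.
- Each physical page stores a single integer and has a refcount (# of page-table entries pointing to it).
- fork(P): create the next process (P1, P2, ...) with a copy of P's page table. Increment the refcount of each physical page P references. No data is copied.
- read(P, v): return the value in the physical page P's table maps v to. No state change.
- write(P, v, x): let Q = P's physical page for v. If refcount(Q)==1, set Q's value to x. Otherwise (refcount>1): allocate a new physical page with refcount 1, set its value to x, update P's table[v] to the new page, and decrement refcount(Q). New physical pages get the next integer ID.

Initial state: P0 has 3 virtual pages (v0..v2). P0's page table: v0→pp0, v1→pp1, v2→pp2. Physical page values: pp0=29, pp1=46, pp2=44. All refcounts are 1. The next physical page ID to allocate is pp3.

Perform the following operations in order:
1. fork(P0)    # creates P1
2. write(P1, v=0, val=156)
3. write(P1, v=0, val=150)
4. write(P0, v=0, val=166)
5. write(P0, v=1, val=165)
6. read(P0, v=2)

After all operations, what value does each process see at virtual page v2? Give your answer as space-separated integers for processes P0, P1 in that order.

Op 1: fork(P0) -> P1. 3 ppages; refcounts: pp0:2 pp1:2 pp2:2
Op 2: write(P1, v0, 156). refcount(pp0)=2>1 -> COPY to pp3. 4 ppages; refcounts: pp0:1 pp1:2 pp2:2 pp3:1
Op 3: write(P1, v0, 150). refcount(pp3)=1 -> write in place. 4 ppages; refcounts: pp0:1 pp1:2 pp2:2 pp3:1
Op 4: write(P0, v0, 166). refcount(pp0)=1 -> write in place. 4 ppages; refcounts: pp0:1 pp1:2 pp2:2 pp3:1
Op 5: write(P0, v1, 165). refcount(pp1)=2>1 -> COPY to pp4. 5 ppages; refcounts: pp0:1 pp1:1 pp2:2 pp3:1 pp4:1
Op 6: read(P0, v2) -> 44. No state change.
P0: v2 -> pp2 = 44
P1: v2 -> pp2 = 44

Answer: 44 44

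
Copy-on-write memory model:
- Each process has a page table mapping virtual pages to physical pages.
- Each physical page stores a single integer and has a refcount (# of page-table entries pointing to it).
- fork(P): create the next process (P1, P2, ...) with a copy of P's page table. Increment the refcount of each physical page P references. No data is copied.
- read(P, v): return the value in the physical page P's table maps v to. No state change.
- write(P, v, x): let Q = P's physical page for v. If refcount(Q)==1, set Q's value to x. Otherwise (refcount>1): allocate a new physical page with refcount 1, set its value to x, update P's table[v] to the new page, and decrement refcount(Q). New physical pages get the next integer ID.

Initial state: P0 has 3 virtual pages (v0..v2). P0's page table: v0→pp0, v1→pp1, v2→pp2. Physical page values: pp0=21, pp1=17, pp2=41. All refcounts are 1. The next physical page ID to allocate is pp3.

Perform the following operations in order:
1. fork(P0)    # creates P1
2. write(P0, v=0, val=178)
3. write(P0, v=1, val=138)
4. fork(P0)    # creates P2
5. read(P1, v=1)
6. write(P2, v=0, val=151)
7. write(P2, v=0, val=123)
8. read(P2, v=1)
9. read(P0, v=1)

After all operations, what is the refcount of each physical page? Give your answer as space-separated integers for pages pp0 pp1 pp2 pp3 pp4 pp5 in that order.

Op 1: fork(P0) -> P1. 3 ppages; refcounts: pp0:2 pp1:2 pp2:2
Op 2: write(P0, v0, 178). refcount(pp0)=2>1 -> COPY to pp3. 4 ppages; refcounts: pp0:1 pp1:2 pp2:2 pp3:1
Op 3: write(P0, v1, 138). refcount(pp1)=2>1 -> COPY to pp4. 5 ppages; refcounts: pp0:1 pp1:1 pp2:2 pp3:1 pp4:1
Op 4: fork(P0) -> P2. 5 ppages; refcounts: pp0:1 pp1:1 pp2:3 pp3:2 pp4:2
Op 5: read(P1, v1) -> 17. No state change.
Op 6: write(P2, v0, 151). refcount(pp3)=2>1 -> COPY to pp5. 6 ppages; refcounts: pp0:1 pp1:1 pp2:3 pp3:1 pp4:2 pp5:1
Op 7: write(P2, v0, 123). refcount(pp5)=1 -> write in place. 6 ppages; refcounts: pp0:1 pp1:1 pp2:3 pp3:1 pp4:2 pp5:1
Op 8: read(P2, v1) -> 138. No state change.
Op 9: read(P0, v1) -> 138. No state change.

Answer: 1 1 3 1 2 1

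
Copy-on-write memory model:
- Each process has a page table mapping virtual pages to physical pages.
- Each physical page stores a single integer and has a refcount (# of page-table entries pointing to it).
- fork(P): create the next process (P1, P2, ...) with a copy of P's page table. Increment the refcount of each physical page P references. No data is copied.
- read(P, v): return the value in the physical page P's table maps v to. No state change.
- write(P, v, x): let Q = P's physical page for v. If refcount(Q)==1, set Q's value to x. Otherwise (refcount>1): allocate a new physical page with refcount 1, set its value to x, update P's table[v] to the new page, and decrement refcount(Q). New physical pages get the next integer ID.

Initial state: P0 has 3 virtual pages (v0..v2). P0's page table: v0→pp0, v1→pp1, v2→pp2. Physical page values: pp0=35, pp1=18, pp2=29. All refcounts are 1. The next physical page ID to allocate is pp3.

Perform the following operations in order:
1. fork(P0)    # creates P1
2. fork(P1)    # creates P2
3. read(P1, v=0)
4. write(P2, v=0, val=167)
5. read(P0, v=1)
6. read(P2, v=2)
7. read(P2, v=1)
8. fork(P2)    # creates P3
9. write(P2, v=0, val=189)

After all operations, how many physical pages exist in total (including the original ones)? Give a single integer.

Op 1: fork(P0) -> P1. 3 ppages; refcounts: pp0:2 pp1:2 pp2:2
Op 2: fork(P1) -> P2. 3 ppages; refcounts: pp0:3 pp1:3 pp2:3
Op 3: read(P1, v0) -> 35. No state change.
Op 4: write(P2, v0, 167). refcount(pp0)=3>1 -> COPY to pp3. 4 ppages; refcounts: pp0:2 pp1:3 pp2:3 pp3:1
Op 5: read(P0, v1) -> 18. No state change.
Op 6: read(P2, v2) -> 29. No state change.
Op 7: read(P2, v1) -> 18. No state change.
Op 8: fork(P2) -> P3. 4 ppages; refcounts: pp0:2 pp1:4 pp2:4 pp3:2
Op 9: write(P2, v0, 189). refcount(pp3)=2>1 -> COPY to pp4. 5 ppages; refcounts: pp0:2 pp1:4 pp2:4 pp3:1 pp4:1

Answer: 5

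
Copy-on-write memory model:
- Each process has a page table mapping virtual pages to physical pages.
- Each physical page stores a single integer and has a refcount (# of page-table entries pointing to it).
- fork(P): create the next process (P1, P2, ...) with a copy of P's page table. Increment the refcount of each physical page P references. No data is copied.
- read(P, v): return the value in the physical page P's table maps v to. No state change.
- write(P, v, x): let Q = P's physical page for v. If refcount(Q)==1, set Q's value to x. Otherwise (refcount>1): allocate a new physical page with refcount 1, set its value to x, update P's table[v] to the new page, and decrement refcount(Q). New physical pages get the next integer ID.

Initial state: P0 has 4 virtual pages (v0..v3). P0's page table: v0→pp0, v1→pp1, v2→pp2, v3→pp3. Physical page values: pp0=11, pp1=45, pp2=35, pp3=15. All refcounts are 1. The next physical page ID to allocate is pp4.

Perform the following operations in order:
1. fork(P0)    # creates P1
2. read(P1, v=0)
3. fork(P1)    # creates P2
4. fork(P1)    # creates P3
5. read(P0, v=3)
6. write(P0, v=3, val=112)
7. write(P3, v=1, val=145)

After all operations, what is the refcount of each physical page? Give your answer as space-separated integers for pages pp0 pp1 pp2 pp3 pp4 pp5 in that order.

Answer: 4 3 4 3 1 1

Derivation:
Op 1: fork(P0) -> P1. 4 ppages; refcounts: pp0:2 pp1:2 pp2:2 pp3:2
Op 2: read(P1, v0) -> 11. No state change.
Op 3: fork(P1) -> P2. 4 ppages; refcounts: pp0:3 pp1:3 pp2:3 pp3:3
Op 4: fork(P1) -> P3. 4 ppages; refcounts: pp0:4 pp1:4 pp2:4 pp3:4
Op 5: read(P0, v3) -> 15. No state change.
Op 6: write(P0, v3, 112). refcount(pp3)=4>1 -> COPY to pp4. 5 ppages; refcounts: pp0:4 pp1:4 pp2:4 pp3:3 pp4:1
Op 7: write(P3, v1, 145). refcount(pp1)=4>1 -> COPY to pp5. 6 ppages; refcounts: pp0:4 pp1:3 pp2:4 pp3:3 pp4:1 pp5:1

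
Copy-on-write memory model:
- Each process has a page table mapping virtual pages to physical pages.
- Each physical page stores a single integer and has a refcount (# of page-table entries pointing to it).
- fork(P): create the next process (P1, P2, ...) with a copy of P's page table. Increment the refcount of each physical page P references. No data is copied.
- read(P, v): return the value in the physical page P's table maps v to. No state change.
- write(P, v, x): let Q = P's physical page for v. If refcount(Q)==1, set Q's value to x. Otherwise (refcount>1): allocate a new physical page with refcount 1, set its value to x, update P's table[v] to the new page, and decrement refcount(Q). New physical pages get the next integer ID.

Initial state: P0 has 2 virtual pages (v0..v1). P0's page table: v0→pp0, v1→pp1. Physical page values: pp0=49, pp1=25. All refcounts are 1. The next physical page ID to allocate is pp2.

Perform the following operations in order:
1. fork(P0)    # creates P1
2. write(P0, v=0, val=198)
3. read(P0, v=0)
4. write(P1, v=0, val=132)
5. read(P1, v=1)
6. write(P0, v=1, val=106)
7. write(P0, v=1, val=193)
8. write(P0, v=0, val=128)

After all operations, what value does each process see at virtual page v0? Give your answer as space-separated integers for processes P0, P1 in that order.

Answer: 128 132

Derivation:
Op 1: fork(P0) -> P1. 2 ppages; refcounts: pp0:2 pp1:2
Op 2: write(P0, v0, 198). refcount(pp0)=2>1 -> COPY to pp2. 3 ppages; refcounts: pp0:1 pp1:2 pp2:1
Op 3: read(P0, v0) -> 198. No state change.
Op 4: write(P1, v0, 132). refcount(pp0)=1 -> write in place. 3 ppages; refcounts: pp0:1 pp1:2 pp2:1
Op 5: read(P1, v1) -> 25. No state change.
Op 6: write(P0, v1, 106). refcount(pp1)=2>1 -> COPY to pp3. 4 ppages; refcounts: pp0:1 pp1:1 pp2:1 pp3:1
Op 7: write(P0, v1, 193). refcount(pp3)=1 -> write in place. 4 ppages; refcounts: pp0:1 pp1:1 pp2:1 pp3:1
Op 8: write(P0, v0, 128). refcount(pp2)=1 -> write in place. 4 ppages; refcounts: pp0:1 pp1:1 pp2:1 pp3:1
P0: v0 -> pp2 = 128
P1: v0 -> pp0 = 132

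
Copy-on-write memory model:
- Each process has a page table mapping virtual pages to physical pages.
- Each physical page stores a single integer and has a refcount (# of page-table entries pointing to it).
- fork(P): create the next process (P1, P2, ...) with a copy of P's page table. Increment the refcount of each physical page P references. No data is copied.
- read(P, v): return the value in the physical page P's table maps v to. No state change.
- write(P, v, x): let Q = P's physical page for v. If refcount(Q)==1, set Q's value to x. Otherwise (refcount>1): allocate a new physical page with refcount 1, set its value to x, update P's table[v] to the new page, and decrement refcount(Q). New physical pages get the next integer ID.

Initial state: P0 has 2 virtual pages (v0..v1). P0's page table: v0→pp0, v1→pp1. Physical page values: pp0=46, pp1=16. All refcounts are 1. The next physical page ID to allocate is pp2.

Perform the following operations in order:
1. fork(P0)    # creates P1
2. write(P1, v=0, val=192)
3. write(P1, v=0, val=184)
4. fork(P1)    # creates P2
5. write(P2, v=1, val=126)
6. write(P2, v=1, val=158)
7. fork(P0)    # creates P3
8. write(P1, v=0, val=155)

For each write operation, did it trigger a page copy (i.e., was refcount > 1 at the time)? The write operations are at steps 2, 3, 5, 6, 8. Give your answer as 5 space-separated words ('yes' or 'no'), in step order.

Op 1: fork(P0) -> P1. 2 ppages; refcounts: pp0:2 pp1:2
Op 2: write(P1, v0, 192). refcount(pp0)=2>1 -> COPY to pp2. 3 ppages; refcounts: pp0:1 pp1:2 pp2:1
Op 3: write(P1, v0, 184). refcount(pp2)=1 -> write in place. 3 ppages; refcounts: pp0:1 pp1:2 pp2:1
Op 4: fork(P1) -> P2. 3 ppages; refcounts: pp0:1 pp1:3 pp2:2
Op 5: write(P2, v1, 126). refcount(pp1)=3>1 -> COPY to pp3. 4 ppages; refcounts: pp0:1 pp1:2 pp2:2 pp3:1
Op 6: write(P2, v1, 158). refcount(pp3)=1 -> write in place. 4 ppages; refcounts: pp0:1 pp1:2 pp2:2 pp3:1
Op 7: fork(P0) -> P3. 4 ppages; refcounts: pp0:2 pp1:3 pp2:2 pp3:1
Op 8: write(P1, v0, 155). refcount(pp2)=2>1 -> COPY to pp4. 5 ppages; refcounts: pp0:2 pp1:3 pp2:1 pp3:1 pp4:1

yes no yes no yes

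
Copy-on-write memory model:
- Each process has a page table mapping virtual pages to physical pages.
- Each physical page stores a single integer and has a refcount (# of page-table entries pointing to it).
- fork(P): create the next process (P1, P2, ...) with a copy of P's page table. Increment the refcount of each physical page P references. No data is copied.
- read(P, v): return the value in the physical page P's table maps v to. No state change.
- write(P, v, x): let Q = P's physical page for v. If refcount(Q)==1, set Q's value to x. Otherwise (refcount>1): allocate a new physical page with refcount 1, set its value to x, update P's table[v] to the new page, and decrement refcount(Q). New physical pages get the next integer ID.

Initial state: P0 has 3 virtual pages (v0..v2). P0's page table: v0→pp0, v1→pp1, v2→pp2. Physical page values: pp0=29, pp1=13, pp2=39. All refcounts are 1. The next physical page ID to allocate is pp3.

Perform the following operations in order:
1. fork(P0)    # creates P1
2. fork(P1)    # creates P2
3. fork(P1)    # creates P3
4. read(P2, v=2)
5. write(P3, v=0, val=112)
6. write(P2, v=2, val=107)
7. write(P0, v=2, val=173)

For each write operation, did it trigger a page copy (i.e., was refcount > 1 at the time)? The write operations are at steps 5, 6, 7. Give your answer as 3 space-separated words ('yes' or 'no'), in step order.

Op 1: fork(P0) -> P1. 3 ppages; refcounts: pp0:2 pp1:2 pp2:2
Op 2: fork(P1) -> P2. 3 ppages; refcounts: pp0:3 pp1:3 pp2:3
Op 3: fork(P1) -> P3. 3 ppages; refcounts: pp0:4 pp1:4 pp2:4
Op 4: read(P2, v2) -> 39. No state change.
Op 5: write(P3, v0, 112). refcount(pp0)=4>1 -> COPY to pp3. 4 ppages; refcounts: pp0:3 pp1:4 pp2:4 pp3:1
Op 6: write(P2, v2, 107). refcount(pp2)=4>1 -> COPY to pp4. 5 ppages; refcounts: pp0:3 pp1:4 pp2:3 pp3:1 pp4:1
Op 7: write(P0, v2, 173). refcount(pp2)=3>1 -> COPY to pp5. 6 ppages; refcounts: pp0:3 pp1:4 pp2:2 pp3:1 pp4:1 pp5:1

yes yes yes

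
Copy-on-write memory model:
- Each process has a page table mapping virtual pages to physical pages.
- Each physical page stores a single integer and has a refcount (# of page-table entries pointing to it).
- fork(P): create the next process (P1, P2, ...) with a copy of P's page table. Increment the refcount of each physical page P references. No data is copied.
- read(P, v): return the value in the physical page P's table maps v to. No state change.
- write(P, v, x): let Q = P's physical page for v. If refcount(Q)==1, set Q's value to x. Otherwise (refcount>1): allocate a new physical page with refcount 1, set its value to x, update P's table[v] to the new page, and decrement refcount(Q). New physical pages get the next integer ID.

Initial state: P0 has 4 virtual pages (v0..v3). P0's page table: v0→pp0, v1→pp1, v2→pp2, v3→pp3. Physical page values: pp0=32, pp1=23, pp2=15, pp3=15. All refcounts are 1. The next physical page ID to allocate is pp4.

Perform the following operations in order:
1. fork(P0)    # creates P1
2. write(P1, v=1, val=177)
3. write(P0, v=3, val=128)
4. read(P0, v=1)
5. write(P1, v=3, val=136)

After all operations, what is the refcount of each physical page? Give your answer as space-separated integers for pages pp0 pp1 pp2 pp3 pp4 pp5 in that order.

Answer: 2 1 2 1 1 1

Derivation:
Op 1: fork(P0) -> P1. 4 ppages; refcounts: pp0:2 pp1:2 pp2:2 pp3:2
Op 2: write(P1, v1, 177). refcount(pp1)=2>1 -> COPY to pp4. 5 ppages; refcounts: pp0:2 pp1:1 pp2:2 pp3:2 pp4:1
Op 3: write(P0, v3, 128). refcount(pp3)=2>1 -> COPY to pp5. 6 ppages; refcounts: pp0:2 pp1:1 pp2:2 pp3:1 pp4:1 pp5:1
Op 4: read(P0, v1) -> 23. No state change.
Op 5: write(P1, v3, 136). refcount(pp3)=1 -> write in place. 6 ppages; refcounts: pp0:2 pp1:1 pp2:2 pp3:1 pp4:1 pp5:1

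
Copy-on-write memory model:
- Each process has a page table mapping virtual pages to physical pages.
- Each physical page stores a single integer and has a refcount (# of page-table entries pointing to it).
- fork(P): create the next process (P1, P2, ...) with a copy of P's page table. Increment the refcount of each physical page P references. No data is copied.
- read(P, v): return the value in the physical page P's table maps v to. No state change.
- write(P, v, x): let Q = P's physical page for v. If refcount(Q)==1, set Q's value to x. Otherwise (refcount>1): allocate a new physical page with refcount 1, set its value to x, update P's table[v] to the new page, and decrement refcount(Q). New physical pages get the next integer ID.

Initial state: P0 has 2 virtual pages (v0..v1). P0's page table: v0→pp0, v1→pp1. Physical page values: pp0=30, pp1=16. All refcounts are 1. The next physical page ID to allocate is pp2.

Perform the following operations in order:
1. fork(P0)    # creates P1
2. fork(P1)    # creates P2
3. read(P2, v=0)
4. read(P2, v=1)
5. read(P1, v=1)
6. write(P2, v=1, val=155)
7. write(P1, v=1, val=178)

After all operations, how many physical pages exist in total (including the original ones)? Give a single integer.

Op 1: fork(P0) -> P1. 2 ppages; refcounts: pp0:2 pp1:2
Op 2: fork(P1) -> P2. 2 ppages; refcounts: pp0:3 pp1:3
Op 3: read(P2, v0) -> 30. No state change.
Op 4: read(P2, v1) -> 16. No state change.
Op 5: read(P1, v1) -> 16. No state change.
Op 6: write(P2, v1, 155). refcount(pp1)=3>1 -> COPY to pp2. 3 ppages; refcounts: pp0:3 pp1:2 pp2:1
Op 7: write(P1, v1, 178). refcount(pp1)=2>1 -> COPY to pp3. 4 ppages; refcounts: pp0:3 pp1:1 pp2:1 pp3:1

Answer: 4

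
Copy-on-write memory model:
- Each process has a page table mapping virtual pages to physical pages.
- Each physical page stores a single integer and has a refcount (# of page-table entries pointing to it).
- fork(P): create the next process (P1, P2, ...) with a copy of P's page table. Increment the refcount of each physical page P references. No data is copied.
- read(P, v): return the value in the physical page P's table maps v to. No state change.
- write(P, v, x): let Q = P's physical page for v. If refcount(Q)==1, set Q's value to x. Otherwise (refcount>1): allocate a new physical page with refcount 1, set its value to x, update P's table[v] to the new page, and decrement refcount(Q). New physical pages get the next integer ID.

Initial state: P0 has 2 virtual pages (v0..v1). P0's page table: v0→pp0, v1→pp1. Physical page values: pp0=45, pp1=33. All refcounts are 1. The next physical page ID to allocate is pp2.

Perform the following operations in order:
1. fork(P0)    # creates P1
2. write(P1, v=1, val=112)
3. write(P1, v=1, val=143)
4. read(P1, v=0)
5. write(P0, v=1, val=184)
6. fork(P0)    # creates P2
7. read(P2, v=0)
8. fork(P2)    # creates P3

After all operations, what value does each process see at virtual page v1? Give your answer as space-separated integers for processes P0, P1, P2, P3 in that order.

Op 1: fork(P0) -> P1. 2 ppages; refcounts: pp0:2 pp1:2
Op 2: write(P1, v1, 112). refcount(pp1)=2>1 -> COPY to pp2. 3 ppages; refcounts: pp0:2 pp1:1 pp2:1
Op 3: write(P1, v1, 143). refcount(pp2)=1 -> write in place. 3 ppages; refcounts: pp0:2 pp1:1 pp2:1
Op 4: read(P1, v0) -> 45. No state change.
Op 5: write(P0, v1, 184). refcount(pp1)=1 -> write in place. 3 ppages; refcounts: pp0:2 pp1:1 pp2:1
Op 6: fork(P0) -> P2. 3 ppages; refcounts: pp0:3 pp1:2 pp2:1
Op 7: read(P2, v0) -> 45. No state change.
Op 8: fork(P2) -> P3. 3 ppages; refcounts: pp0:4 pp1:3 pp2:1
P0: v1 -> pp1 = 184
P1: v1 -> pp2 = 143
P2: v1 -> pp1 = 184
P3: v1 -> pp1 = 184

Answer: 184 143 184 184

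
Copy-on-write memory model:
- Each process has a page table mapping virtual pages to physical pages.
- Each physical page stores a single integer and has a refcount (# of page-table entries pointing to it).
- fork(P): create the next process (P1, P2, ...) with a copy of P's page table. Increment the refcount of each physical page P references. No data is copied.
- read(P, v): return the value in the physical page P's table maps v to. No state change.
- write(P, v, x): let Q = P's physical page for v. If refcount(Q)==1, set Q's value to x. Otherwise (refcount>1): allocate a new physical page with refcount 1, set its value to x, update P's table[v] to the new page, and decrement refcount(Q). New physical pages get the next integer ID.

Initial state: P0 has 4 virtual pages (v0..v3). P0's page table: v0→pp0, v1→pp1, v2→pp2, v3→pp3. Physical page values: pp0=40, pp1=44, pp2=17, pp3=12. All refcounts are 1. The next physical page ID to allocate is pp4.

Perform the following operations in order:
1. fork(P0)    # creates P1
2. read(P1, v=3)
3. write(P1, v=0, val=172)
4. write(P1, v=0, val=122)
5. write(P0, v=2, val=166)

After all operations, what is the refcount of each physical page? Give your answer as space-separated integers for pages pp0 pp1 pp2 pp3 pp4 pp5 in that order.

Answer: 1 2 1 2 1 1

Derivation:
Op 1: fork(P0) -> P1. 4 ppages; refcounts: pp0:2 pp1:2 pp2:2 pp3:2
Op 2: read(P1, v3) -> 12. No state change.
Op 3: write(P1, v0, 172). refcount(pp0)=2>1 -> COPY to pp4. 5 ppages; refcounts: pp0:1 pp1:2 pp2:2 pp3:2 pp4:1
Op 4: write(P1, v0, 122). refcount(pp4)=1 -> write in place. 5 ppages; refcounts: pp0:1 pp1:2 pp2:2 pp3:2 pp4:1
Op 5: write(P0, v2, 166). refcount(pp2)=2>1 -> COPY to pp5. 6 ppages; refcounts: pp0:1 pp1:2 pp2:1 pp3:2 pp4:1 pp5:1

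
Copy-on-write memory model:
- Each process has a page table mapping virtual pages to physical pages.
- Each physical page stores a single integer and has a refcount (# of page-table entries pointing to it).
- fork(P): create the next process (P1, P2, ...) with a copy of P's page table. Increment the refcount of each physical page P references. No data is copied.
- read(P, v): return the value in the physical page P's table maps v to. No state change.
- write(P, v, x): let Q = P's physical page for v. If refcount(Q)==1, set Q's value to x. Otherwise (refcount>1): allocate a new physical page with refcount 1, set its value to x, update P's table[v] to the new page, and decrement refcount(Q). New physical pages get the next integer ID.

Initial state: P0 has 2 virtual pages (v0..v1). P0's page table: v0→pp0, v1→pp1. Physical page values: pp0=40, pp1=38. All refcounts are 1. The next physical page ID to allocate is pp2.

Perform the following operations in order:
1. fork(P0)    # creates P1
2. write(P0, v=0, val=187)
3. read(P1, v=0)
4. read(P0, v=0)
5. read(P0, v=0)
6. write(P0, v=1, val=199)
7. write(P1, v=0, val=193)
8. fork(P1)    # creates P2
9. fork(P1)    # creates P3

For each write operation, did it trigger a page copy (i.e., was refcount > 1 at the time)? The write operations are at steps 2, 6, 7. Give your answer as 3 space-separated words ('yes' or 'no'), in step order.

Op 1: fork(P0) -> P1. 2 ppages; refcounts: pp0:2 pp1:2
Op 2: write(P0, v0, 187). refcount(pp0)=2>1 -> COPY to pp2. 3 ppages; refcounts: pp0:1 pp1:2 pp2:1
Op 3: read(P1, v0) -> 40. No state change.
Op 4: read(P0, v0) -> 187. No state change.
Op 5: read(P0, v0) -> 187. No state change.
Op 6: write(P0, v1, 199). refcount(pp1)=2>1 -> COPY to pp3. 4 ppages; refcounts: pp0:1 pp1:1 pp2:1 pp3:1
Op 7: write(P1, v0, 193). refcount(pp0)=1 -> write in place. 4 ppages; refcounts: pp0:1 pp1:1 pp2:1 pp3:1
Op 8: fork(P1) -> P2. 4 ppages; refcounts: pp0:2 pp1:2 pp2:1 pp3:1
Op 9: fork(P1) -> P3. 4 ppages; refcounts: pp0:3 pp1:3 pp2:1 pp3:1

yes yes no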